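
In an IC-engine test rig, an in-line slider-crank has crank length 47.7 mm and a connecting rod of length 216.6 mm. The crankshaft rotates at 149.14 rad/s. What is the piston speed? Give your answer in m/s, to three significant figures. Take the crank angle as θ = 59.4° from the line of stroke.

6.82

ω = 149.1 rad/s
For an in-line slider-crank, x = r cosθ + √(L² − r² sin²θ), so v = −rω sinθ·[1 + r cosθ/√(L² − r² sin²θ)].
With r = 0.0477 m, L = 0.2166 m, θ = 59.4°: √(L² − r² sin²θ) = 0.21267 m.
v = −0.0477·149.1·0.86074·[1 + 0.0477·0.50904/0.21267] = -6.8224 m/s.
|v| = 6.8224 m/s.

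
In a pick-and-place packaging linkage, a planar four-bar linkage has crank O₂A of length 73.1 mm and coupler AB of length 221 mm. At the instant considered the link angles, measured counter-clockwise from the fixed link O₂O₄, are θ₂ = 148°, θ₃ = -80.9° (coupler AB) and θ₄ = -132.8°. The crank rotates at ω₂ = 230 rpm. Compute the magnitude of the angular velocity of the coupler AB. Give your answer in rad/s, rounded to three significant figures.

ω₂ = 24.09 rad/s (from 230 rpm).
Differentiating the loop-closure r₂e^{iθ₂}+r₃e^{iθ₃}=r₁+r₄e^{iθ₄} gives r₂ω₂e^{iθ₂}+r₃ω₃e^{iθ₃}=r₄ω₄e^{iθ₄}.
Eliminating the other unknown: ω₃ = r₂ω₂ sin(θ₄−θ₂) / [r₃ sin(θ₃−θ₄)].
Numerator sine = +0.98229; denominator sine = +0.78694.
Result = 0.0731·24.09·(+0.98229) / (0.221·(+0.78694)) = +9.9445 rad/s; magnitude 9.9445 rad/s.

9.94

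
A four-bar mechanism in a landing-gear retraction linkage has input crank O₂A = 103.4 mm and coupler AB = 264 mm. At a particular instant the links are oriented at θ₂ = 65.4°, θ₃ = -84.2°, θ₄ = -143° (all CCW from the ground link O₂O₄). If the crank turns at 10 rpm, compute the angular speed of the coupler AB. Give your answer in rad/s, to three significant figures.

0.228

ω₂ = 1.047 rad/s (from 10 rpm).
Differentiating the loop-closure r₂e^{iθ₂}+r₃e^{iθ₃}=r₁+r₄e^{iθ₄} gives r₂ω₂e^{iθ₂}+r₃ω₃e^{iθ₃}=r₄ω₄e^{iθ₄}.
Eliminating the other unknown: ω₃ = r₂ω₂ sin(θ₄−θ₂) / [r₃ sin(θ₃−θ₄)].
Numerator sine = +0.47562; denominator sine = +0.85536.
Result = 0.1034·1.047·(+0.47562) / (0.264·(+0.85536)) = +0.22806 rad/s; magnitude 0.22806 rad/s.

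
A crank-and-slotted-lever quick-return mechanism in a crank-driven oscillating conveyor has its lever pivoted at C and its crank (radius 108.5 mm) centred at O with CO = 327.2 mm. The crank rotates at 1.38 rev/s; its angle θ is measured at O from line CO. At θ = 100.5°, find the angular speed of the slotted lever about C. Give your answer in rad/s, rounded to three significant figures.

0.434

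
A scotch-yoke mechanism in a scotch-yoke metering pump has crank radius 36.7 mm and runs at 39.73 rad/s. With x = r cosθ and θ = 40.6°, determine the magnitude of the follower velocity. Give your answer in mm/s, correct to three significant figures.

ω = 39.73 rad/s
x = r cosθ ⇒ ẋ = −rω sinθ.
|v| = rω|sinθ| = 0.0367·39.73·|sin 40.6°| = 0.94889 m/s = 948.89 mm/s.

949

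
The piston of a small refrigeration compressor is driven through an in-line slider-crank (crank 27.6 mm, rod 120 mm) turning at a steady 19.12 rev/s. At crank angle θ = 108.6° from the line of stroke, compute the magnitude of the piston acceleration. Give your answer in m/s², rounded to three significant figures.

201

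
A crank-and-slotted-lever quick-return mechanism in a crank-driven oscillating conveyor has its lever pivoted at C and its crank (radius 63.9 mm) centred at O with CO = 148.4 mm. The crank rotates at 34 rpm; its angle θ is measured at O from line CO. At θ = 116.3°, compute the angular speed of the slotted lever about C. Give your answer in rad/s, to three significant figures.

ω = 3.56 rad/s (from 34 rpm).
Crank pin A relative to C: A = (d + r cosθ, r sinθ); lever angle φ = atan2(r sinθ, d + r cosθ).
Differentiating tanφ: φ̇ = rω(d cosθ + r)/(d² + r² + 2dr cosθ).
d² + r² + 2dr cosθ = |CA|² = 0.0177027 m²;  d cosθ + r = -0.0018518 m.
|ω_lever| = |0.0639·3.56·-0.0018518| / 0.0177027 = 0.023799 rad/s.

0.0238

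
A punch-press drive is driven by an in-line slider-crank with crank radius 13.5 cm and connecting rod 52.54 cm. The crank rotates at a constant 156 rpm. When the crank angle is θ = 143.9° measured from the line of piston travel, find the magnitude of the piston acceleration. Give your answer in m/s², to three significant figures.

26.1

ω = 2π·156/60 = 16.34 rad/s
x(θ) = r cosθ + √(L² − r² sin²θ); with ω constant, a = ω²·d²x/dθ².
d²x/dθ² = −r cosθ − r²(cos2θ)/√u − r⁴ sin²2θ/(4u^{3/2}),  u = L² − r² sin²θ = 0.269718 m².
Substituting r = 0.135 m, L = 0.5254 m, θ = 143.9°: d²x/dθ² = +0.097814 m.
a = ω²·d²x/dθ² = (16.34)²·(+0.097814) = +26.104 m/s²;  |a| = 26.104 m/s².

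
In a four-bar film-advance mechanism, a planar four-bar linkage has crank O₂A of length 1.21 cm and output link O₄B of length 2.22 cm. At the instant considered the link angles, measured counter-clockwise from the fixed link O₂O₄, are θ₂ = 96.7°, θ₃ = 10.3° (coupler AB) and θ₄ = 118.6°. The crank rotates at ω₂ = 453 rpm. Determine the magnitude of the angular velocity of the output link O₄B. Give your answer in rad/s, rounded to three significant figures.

ω₂ = 47.44 rad/s (from 453 rpm).
Differentiating the loop-closure r₂e^{iθ₂}+r₃e^{iθ₃}=r₁+r₄e^{iθ₄} gives r₂ω₂e^{iθ₂}+r₃ω₃e^{iθ₃}=r₄ω₄e^{iθ₄}.
Eliminating the other unknown: ω₄ = r₂ω₂ sin(θ₂−θ₃) / [r₄ sin(θ₄−θ₃)].
Numerator sine = +0.99803; denominator sine = +0.94943.
Result = 0.0121·47.44·(+0.99803) / (0.0222·(+0.94943)) = +27.179 rad/s; magnitude 27.179 rad/s.

27.2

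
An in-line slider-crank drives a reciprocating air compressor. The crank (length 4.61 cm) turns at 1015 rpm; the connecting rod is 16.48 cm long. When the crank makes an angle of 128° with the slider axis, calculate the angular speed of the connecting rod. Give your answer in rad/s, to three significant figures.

18.8

ω = 106.3 rad/s (converted from 1015 rpm).
The rod makes angle φ with the slider axis where L sinφ = r sinθ; differentiating, L cosφ·φ̇ = r ω cosθ.
L cosφ = √(L² − r² sin²θ) = 0.16075 m.
|ω_rod| = r ω |cosθ| / √(L² − r² sin²θ) = 0.0461·106.3·0.61566/0.16075 = 18.767 rad/s.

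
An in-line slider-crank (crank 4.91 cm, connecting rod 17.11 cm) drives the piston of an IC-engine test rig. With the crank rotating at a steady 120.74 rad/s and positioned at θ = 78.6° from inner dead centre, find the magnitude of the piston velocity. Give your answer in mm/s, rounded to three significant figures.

6150

ω = 120.7 rad/s
For an in-line slider-crank, x = r cosθ + √(L² − r² sin²θ), so v = −rω sinθ·[1 + r cosθ/√(L² − r² sin²θ)].
With r = 0.0491 m, L = 0.1711 m, θ = 78.6°: √(L² − r² sin²θ) = 0.16419 m.
v = −0.0491·120.7·0.98027·[1 + 0.0491·0.19766/0.16419] = -6.1549 m/s.
|v| = 6.1549 m/s = 6154.9 mm/s.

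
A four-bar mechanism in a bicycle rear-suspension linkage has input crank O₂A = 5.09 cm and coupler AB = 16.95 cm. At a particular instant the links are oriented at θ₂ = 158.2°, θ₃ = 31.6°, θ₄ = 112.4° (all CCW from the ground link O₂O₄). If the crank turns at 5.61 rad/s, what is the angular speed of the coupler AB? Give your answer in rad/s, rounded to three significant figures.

1.22

ω₂ = 5.61 rad/s
Differentiating the loop-closure r₂e^{iθ₂}+r₃e^{iθ₃}=r₁+r₄e^{iθ₄} gives r₂ω₂e^{iθ₂}+r₃ω₃e^{iθ₃}=r₄ω₄e^{iθ₄}.
Eliminating the other unknown: ω₃ = r₂ω₂ sin(θ₄−θ₂) / [r₃ sin(θ₃−θ₄)].
Numerator sine = -0.71691; denominator sine = -0.98714.
Result = 0.0509·5.61·(-0.71691) / (0.1695·(-0.98714)) = +1.2235 rad/s; magnitude 1.2235 rad/s.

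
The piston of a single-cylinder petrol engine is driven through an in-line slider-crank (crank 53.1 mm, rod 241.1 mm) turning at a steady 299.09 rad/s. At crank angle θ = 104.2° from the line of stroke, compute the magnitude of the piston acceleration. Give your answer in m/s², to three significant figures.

ω = 299.1 rad/s
x(θ) = r cosθ + √(L² − r² sin²θ); with ω constant, a = ω²·d²x/dθ².
d²x/dθ² = −r cosθ − r²(cos2θ)/√u − r⁴ sin²2θ/(4u^{3/2}),  u = L² − r² sin²θ = 0.0554793 m².
Substituting r = 0.0531 m, L = 0.2411 m, θ = 104.2°: d²x/dθ² = +0.023522 m.
a = ω²·d²x/dθ² = (299.1)²·(+0.023522) = +2104.1 m/s²;  |a| = 2104.1 m/s².

2100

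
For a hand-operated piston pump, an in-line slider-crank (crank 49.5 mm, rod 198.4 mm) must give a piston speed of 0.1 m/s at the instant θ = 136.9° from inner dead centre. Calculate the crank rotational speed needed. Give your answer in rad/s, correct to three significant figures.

For an in-line slider-crank, |v_piston| = rω|sinθ|·[1 + r cosθ/√(L² − r² sin²θ)].
With r = 0.0495 m, L = 0.1984 m, θ = 136.9°: the bracketed kinematic factor |dx/dθ| = 0.027569 m.
ω = v/|dx/dθ| = 0.1/0.027569 = 3.6273 rad/s.

3.63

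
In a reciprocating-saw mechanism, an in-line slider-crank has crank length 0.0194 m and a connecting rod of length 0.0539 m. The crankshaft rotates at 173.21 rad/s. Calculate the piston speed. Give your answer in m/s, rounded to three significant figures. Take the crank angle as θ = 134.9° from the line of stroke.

1.75

ω = 173.2 rad/s
For an in-line slider-crank, x = r cosθ + √(L² − r² sin²θ), so v = −rω sinθ·[1 + r cosθ/√(L² − r² sin²θ)].
With r = 0.0194 m, L = 0.0539 m, θ = 134.9°: √(L² − r² sin²θ) = 0.052119 m.
v = −0.0194·173.2·0.70834·[1 + 0.0194·-0.70587/0.052119] = -1.7548 m/s.
|v| = 1.7548 m/s.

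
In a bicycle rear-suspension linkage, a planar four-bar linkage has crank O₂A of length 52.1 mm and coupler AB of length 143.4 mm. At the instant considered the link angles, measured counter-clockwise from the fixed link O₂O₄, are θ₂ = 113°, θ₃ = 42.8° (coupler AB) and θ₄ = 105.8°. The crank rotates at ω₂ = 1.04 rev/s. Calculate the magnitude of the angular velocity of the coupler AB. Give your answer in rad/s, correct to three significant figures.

0.334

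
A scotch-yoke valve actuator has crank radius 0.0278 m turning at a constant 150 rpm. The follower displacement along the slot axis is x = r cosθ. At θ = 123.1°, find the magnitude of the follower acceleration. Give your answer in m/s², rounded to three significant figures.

3.75

ω = 15.71 rad/s (from 150 rpm).
x = r cosθ ⇒ ẍ = −rω² cosθ (ω constant).
|a| = rω²|cosθ| = 0.0278·(15.71)²·|cos 123.1°| = 3.7459 m/s².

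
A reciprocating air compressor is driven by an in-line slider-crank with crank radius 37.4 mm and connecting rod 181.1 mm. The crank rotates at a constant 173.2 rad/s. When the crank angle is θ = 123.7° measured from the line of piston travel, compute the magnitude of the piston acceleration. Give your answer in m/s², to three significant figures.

ω = 173.2 rad/s
x(θ) = r cosθ + √(L² − r² sin²θ); with ω constant, a = ω²·d²x/dθ².
d²x/dθ² = −r cosθ − r²(cos2θ)/√u − r⁴ sin²2θ/(4u^{3/2}),  u = L² − r² sin²θ = 0.0318291 m².
Substituting r = 0.0374 m, L = 0.1811 m, θ = 123.7°: d²x/dθ² = +0.023691 m.
a = ω²·d²x/dθ² = (173.2)²·(+0.023691) = +710.68 m/s²;  |a| = 710.68 m/s².

711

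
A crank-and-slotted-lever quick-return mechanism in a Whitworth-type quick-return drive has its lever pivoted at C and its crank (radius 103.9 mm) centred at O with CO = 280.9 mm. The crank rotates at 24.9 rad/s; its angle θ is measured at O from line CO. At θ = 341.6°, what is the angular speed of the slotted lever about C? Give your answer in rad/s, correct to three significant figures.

ω = 24.9 rad/s
Crank pin A relative to C: A = (d + r cosθ, r sinθ); lever angle φ = atan2(r sinθ, d + r cosθ).
Differentiating tanφ: φ̇ = rω(d cosθ + r)/(d² + r² + 2dr cosθ).
d² + r² + 2dr cosθ = |CA|² = 0.145087 m²;  d cosθ + r = +0.37044 m.
|ω_lever| = |0.1039·24.9·+0.37044| / 0.145087 = 6.6055 rad/s.

6.61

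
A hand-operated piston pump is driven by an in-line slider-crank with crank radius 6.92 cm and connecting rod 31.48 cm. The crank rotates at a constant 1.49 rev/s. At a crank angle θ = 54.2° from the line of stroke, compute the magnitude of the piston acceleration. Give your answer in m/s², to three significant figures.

ω = 2π·1.49 = 9.362 rad/s
x(θ) = r cosθ + √(L² − r² sin²θ); with ω constant, a = ω²·d²x/dθ².
d²x/dθ² = −r cosθ − r²(cos2θ)/√u − r⁴ sin²2θ/(4u^{3/2}),  u = L² − r² sin²θ = 0.095949 m².
Substituting r = 0.0692 m, L = 0.3148 m, θ = 54.2°: d²x/dθ² = -0.035773 m.
a = ω²·d²x/dθ² = (9.362)²·(-0.035773) = -3.1354 m/s²;  |a| = 3.1354 m/s².

3.14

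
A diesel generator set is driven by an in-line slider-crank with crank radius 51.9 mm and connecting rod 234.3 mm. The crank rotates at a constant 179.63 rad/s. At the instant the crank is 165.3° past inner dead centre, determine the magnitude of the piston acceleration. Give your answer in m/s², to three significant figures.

1300

ω = 179.6 rad/s
x(θ) = r cosθ + √(L² − r² sin²θ); with ω constant, a = ω²·d²x/dθ².
d²x/dθ² = −r cosθ − r²(cos2θ)/√u − r⁴ sin²2θ/(4u^{3/2}),  u = L² − r² sin²θ = 0.054723 m².
Substituting r = 0.0519 m, L = 0.2343 m, θ = 165.3°: d²x/dθ² = +0.040135 m.
a = ω²·d²x/dθ² = (179.6)²·(+0.040135) = +1295 m/s²;  |a| = 1295 m/s².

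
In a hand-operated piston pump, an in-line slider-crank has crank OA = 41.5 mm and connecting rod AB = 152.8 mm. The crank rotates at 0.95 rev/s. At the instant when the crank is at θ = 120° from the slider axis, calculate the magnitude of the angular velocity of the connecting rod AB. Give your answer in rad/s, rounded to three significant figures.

0.834

ω = 5.969 rad/s (converted from 0.95 rev/s).
The rod makes angle φ with the slider axis where L sinφ = r sinθ; differentiating, L cosφ·φ̇ = r ω cosθ.
L cosφ = √(L² − r² sin²θ) = 0.14851 m.
|ω_rod| = r ω |cosθ| / √(L² − r² sin²θ) = 0.0415·5.969·0.50000/0.14851 = 0.83398 rad/s.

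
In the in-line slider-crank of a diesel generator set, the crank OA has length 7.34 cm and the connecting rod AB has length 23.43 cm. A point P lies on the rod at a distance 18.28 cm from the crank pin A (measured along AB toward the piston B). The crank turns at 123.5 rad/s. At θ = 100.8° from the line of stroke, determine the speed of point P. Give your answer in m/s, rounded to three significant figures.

8.48

ω = 123.5 rad/s.  Crank-pin speed |V_A| = rω = 9.0649 m/s, perpendicular to OA.
Rod angle: sinφ = −(r/L) sinθ ⇒ φ = -17.922°; ω_rod = −rω cosθ/√(L²−r²sin²θ) = +7.6194 rad/s.
V_P = V_A + ω_rod × AP, with AP = 0.1828 m along the rod.
Components: V_Px = −rω sinθ − a·ω_rod·sinφ = -8.4757 m/s;  V_Py = rω cosθ + a·ω_rod·cosφ = -0.37336 m/s.
|V_P| = √(V_Px² + V_Py²) = 8.4839 m/s.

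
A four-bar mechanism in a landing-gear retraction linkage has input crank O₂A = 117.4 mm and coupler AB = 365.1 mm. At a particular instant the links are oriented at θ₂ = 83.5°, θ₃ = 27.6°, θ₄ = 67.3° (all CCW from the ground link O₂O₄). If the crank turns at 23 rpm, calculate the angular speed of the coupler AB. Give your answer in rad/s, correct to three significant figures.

ω₂ = 2.409 rad/s (from 23 rpm).
Differentiating the loop-closure r₂e^{iθ₂}+r₃e^{iθ₃}=r₁+r₄e^{iθ₄} gives r₂ω₂e^{iθ₂}+r₃ω₃e^{iθ₃}=r₄ω₄e^{iθ₄}.
Eliminating the other unknown: ω₃ = r₂ω₂ sin(θ₄−θ₂) / [r₃ sin(θ₃−θ₄)].
Numerator sine = -0.27899; denominator sine = -0.63877.
Result = 0.1174·2.409·(-0.27899) / (0.3651·(-0.63877)) = +0.33827 rad/s; magnitude 0.33827 rad/s.

0.338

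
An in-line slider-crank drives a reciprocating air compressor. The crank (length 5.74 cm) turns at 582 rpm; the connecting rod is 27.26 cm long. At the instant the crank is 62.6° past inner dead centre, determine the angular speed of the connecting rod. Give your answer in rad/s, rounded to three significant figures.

6.01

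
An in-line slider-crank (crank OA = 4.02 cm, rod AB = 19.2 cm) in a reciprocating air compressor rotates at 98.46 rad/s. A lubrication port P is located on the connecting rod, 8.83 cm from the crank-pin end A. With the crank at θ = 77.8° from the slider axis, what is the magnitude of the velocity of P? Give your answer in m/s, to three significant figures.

3.97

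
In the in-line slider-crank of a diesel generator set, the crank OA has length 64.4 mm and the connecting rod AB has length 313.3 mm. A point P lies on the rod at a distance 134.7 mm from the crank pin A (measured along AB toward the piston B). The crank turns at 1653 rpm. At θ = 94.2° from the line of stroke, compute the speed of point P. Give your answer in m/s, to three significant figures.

ω = 173.1 rad/s.  Crank-pin speed |V_A| = rω = 11.148 m/s, perpendicular to OA.
Rod angle: sinφ = −(r/L) sinθ ⇒ φ = -11.830°; ω_rod = −rω cosθ/√(L²−r²sin²θ) = +2.6625 rad/s.
V_P = V_A + ω_rod × AP, with AP = 0.1347 m along the rod.
Components: V_Px = −rω sinθ − a·ω_rod·sinφ = -11.044 m/s;  V_Py = rω cosθ + a·ω_rod·cosφ = -0.46542 m/s.
|V_P| = √(V_Px² + V_Py²) = 11.054 m/s.

11.1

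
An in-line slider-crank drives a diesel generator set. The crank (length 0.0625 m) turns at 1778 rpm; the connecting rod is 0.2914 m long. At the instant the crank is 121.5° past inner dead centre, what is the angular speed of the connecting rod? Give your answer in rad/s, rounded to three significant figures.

ω = 186.2 rad/s (converted from 1778 rpm).
The rod makes angle φ with the slider axis where L sinφ = r sinθ; differentiating, L cosφ·φ̇ = r ω cosθ.
L cosφ = √(L² − r² sin²θ) = 0.28649 m.
|ω_rod| = r ω |cosθ| / √(L² − r² sin²θ) = 0.0625·186.2·0.52250/0.28649 = 21.224 rad/s.

21.2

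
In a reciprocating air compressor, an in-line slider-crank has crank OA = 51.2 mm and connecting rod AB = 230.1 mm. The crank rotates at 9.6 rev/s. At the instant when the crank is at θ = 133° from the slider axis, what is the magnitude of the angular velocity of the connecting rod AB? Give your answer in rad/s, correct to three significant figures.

ω = 60.32 rad/s (converted from 9.6 rev/s).
The rod makes angle φ with the slider axis where L sinφ = r sinθ; differentiating, L cosφ·φ̇ = r ω cosθ.
L cosφ = √(L² − r² sin²θ) = 0.22703 m.
|ω_rod| = r ω |cosθ| / √(L² − r² sin²θ) = 0.0512·60.32·0.68200/0.22703 = 9.2772 rad/s.

9.28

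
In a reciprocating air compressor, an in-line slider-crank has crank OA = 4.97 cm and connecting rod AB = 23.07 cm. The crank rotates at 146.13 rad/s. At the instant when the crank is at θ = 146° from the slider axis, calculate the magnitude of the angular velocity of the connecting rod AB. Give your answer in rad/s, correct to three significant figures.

26.3

ω = 146.1 rad/s
The rod makes angle φ with the slider axis where L sinφ = r sinθ; differentiating, L cosφ·φ̇ = r ω cosθ.
L cosφ = √(L² − r² sin²θ) = 0.22902 m.
|ω_rod| = r ω |cosθ| / √(L² − r² sin²θ) = 0.0497·146.1·0.82904/0.22902 = 26.29 rad/s.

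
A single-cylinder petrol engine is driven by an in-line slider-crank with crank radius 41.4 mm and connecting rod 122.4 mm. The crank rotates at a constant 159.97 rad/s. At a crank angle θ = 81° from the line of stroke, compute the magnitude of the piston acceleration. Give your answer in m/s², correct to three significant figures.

195

ω = 160 rad/s
x(θ) = r cosθ + √(L² − r² sin²θ); with ω constant, a = ω²·d²x/dθ².
d²x/dθ² = −r cosθ − r²(cos2θ)/√u − r⁴ sin²2θ/(4u^{3/2}),  u = L² − r² sin²θ = 0.0133097 m².
Substituting r = 0.0414 m, L = 0.1224 m, θ = 81°: d²x/dθ² = +0.0076073 m.
a = ω²·d²x/dθ² = (160)²·(+0.0076073) = +194.67 m/s²;  |a| = 194.67 m/s².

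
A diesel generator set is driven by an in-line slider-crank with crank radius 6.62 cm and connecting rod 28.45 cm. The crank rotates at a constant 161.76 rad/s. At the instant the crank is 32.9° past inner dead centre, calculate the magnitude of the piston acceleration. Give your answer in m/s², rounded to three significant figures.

1630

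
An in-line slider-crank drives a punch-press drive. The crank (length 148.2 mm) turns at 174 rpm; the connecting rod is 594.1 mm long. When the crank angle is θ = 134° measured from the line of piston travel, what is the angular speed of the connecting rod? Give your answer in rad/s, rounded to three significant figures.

3.21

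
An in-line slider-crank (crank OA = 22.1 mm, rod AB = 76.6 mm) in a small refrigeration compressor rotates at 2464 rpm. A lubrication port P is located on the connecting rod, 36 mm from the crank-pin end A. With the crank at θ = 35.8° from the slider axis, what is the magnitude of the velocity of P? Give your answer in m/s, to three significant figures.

4.44

ω = 258 rad/s.  Crank-pin speed |V_A| = rω = 5.7025 m/s, perpendicular to OA.
Rod angle: sinφ = −(r/L) sinθ ⇒ φ = -9.716°; ω_rod = −rω cosθ/√(L²−r²sin²θ) = -61.258 rad/s.
V_P = V_A + ω_rod × AP, with AP = 0.036 m along the rod.
Components: V_Px = −rω sinθ − a·ω_rod·sinφ = -3.7079 m/s;  V_Py = rω cosθ + a·ω_rod·cosφ = +2.4514 m/s.
|V_P| = √(V_Px² + V_Py²) = 4.445 m/s.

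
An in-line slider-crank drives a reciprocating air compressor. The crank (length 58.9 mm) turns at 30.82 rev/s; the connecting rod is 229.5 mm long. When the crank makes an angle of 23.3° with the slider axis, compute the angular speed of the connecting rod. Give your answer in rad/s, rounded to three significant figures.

45.9

ω = 193.6 rad/s (converted from 30.82 rev/s).
The rod makes angle φ with the slider axis where L sinφ = r sinθ; differentiating, L cosφ·φ̇ = r ω cosθ.
L cosφ = √(L² − r² sin²θ) = 0.22831 m.
|ω_rod| = r ω |cosθ| / √(L² − r² sin²θ) = 0.0589·193.6·0.91845/0.22831 = 45.883 rad/s.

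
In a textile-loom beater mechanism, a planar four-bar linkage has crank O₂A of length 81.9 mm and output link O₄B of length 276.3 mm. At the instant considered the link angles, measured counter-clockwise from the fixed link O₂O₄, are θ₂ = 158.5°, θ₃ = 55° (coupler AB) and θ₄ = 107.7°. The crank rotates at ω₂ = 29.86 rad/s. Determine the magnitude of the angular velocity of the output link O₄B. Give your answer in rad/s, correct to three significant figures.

10.8

ω₂ = 29.86 rad/s
Differentiating the loop-closure r₂e^{iθ₂}+r₃e^{iθ₃}=r₁+r₄e^{iθ₄} gives r₂ω₂e^{iθ₂}+r₃ω₃e^{iθ₃}=r₄ω₄e^{iθ₄}.
Eliminating the other unknown: ω₄ = r₂ω₂ sin(θ₂−θ₃) / [r₄ sin(θ₄−θ₃)].
Numerator sine = +0.97237; denominator sine = +0.79547.
Result = 0.0819·29.86·(+0.97237) / (0.2763·(+0.79547)) = +10.819 rad/s; magnitude 10.819 rad/s.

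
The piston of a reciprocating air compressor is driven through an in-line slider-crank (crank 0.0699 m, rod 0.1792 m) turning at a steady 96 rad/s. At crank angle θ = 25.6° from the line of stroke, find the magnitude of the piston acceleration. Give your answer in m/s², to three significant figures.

ω = 96 rad/s
x(θ) = r cosθ + √(L² − r² sin²θ); with ω constant, a = ω²·d²x/dθ².
d²x/dθ² = −r cosθ − r²(cos2θ)/√u − r⁴ sin²2θ/(4u^{3/2}),  u = L² − r² sin²θ = 0.0312004 m².
Substituting r = 0.0699 m, L = 0.1792 m, θ = 25.6°: d²x/dθ² = -0.081029 m.
a = ω²·d²x/dθ² = (96)²·(-0.081029) = -746.76 m/s²;  |a| = 746.76 m/s².

747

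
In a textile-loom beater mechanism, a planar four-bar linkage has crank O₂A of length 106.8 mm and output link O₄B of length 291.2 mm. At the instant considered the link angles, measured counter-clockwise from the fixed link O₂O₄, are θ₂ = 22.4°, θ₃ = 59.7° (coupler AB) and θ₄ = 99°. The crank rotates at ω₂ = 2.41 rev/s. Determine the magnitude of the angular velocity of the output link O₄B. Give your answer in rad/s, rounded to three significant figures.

5.31

ω₂ = 15.14 rad/s (from 2.41 rev/s).
Differentiating the loop-closure r₂e^{iθ₂}+r₃e^{iθ₃}=r₁+r₄e^{iθ₄} gives r₂ω₂e^{iθ₂}+r₃ω₃e^{iθ₃}=r₄ω₄e^{iθ₄}.
Eliminating the other unknown: ω₄ = r₂ω₂ sin(θ₂−θ₃) / [r₄ sin(θ₄−θ₃)].
Numerator sine = -0.60599; denominator sine = +0.63338.
Result = 0.1068·15.14·(-0.60599) / (0.2912·(+0.63338)) = -5.3134 rad/s; magnitude 5.3134 rad/s.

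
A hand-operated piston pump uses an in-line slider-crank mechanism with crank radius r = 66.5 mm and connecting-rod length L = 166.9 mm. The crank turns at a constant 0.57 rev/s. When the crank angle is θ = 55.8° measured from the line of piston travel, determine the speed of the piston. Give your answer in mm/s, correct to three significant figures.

244

ω = 2π·0.57 = 3.581 rad/s
For an in-line slider-crank, x = r cosθ + √(L² − r² sin²θ), so v = −rω sinθ·[1 + r cosθ/√(L² − r² sin²θ)].
With r = 0.0665 m, L = 0.1669 m, θ = 55.8°: √(L² − r² sin²θ) = 0.15758 m.
v = −0.0665·3.581·0.82708·[1 + 0.0665·0.56208/0.15758] = -0.24371 m/s.
|v| = 0.24371 m/s = 243.71 mm/s.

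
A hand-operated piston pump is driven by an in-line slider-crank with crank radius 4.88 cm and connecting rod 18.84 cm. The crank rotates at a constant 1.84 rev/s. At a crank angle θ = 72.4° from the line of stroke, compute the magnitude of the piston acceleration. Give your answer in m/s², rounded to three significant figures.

0.558

ω = 2π·1.84 = 11.56 rad/s
x(θ) = r cosθ + √(L² − r² sin²θ); with ω constant, a = ω²·d²x/dθ².
d²x/dθ² = −r cosθ − r²(cos2θ)/√u − r⁴ sin²2θ/(4u^{3/2}),  u = L² − r² sin²θ = 0.0333308 m².
Substituting r = 0.0488 m, L = 0.1884 m, θ = 72.4°: d²x/dθ² = -0.0041741 m.
a = ω²·d²x/dθ² = (11.56)²·(-0.0041741) = -0.5579 m/s²;  |a| = 0.5579 m/s².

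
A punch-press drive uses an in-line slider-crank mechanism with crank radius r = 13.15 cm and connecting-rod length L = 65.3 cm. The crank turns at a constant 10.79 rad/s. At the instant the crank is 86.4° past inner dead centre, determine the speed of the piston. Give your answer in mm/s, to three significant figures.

1430

ω = 10.79 rad/s
For an in-line slider-crank, x = r cosθ + √(L² − r² sin²θ), so v = −rω sinθ·[1 + r cosθ/√(L² − r² sin²θ)].
With r = 0.1315 m, L = 0.653 m, θ = 86.4°: √(L² − r² sin²θ) = 0.63968 m.
v = −0.1315·10.79·0.99803·[1 + 0.1315·0.06279/0.63968] = -1.4344 m/s.
|v| = 1.4344 m/s = 1434.4 mm/s.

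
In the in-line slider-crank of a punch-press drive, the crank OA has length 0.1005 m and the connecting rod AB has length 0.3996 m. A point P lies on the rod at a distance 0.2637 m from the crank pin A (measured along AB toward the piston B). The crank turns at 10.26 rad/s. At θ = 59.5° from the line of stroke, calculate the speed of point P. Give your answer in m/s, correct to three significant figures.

0.981

ω = 10.26 rad/s.  Crank-pin speed |V_A| = rω = 1.0311 m/s, perpendicular to OA.
Rod angle: sinφ = −(r/L) sinθ ⇒ φ = -12.515°; ω_rod = −rω cosθ/√(L²−r²sin²θ) = -1.3415 rad/s.
V_P = V_A + ω_rod × AP, with AP = 0.2637 m along the rod.
Components: V_Px = −rω sinθ − a·ω_rod·sinφ = -0.96511 m/s;  V_Py = rω cosθ + a·ω_rod·cosφ = +0.17798 m/s.
|V_P| = √(V_Px² + V_Py²) = 0.98139 m/s.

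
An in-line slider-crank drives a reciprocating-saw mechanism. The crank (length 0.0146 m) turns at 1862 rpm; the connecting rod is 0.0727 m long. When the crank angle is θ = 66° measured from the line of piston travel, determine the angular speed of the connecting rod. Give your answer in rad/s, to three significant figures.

ω = 195 rad/s (converted from 1862 rpm).
The rod makes angle φ with the slider axis where L sinφ = r sinθ; differentiating, L cosφ·φ̇ = r ω cosθ.
L cosφ = √(L² − r² sin²θ) = 0.071466 m.
|ω_rod| = r ω |cosθ| / √(L² − r² sin²θ) = 0.0146·195·0.40674/0.071466 = 16.202 rad/s.

16.2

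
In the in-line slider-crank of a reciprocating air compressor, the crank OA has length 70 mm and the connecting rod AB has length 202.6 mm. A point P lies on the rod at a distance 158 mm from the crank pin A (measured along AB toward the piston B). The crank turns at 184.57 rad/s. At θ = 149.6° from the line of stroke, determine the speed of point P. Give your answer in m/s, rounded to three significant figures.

5.56

ω = 184.6 rad/s.  Crank-pin speed |V_A| = rω = 12.92 m/s, perpendicular to OA.
Rod angle: sinφ = −(r/L) sinθ ⇒ φ = -10.069°; ω_rod = −rω cosθ/√(L²−r²sin²θ) = +55.863 rad/s.
V_P = V_A + ω_rod × AP, with AP = 0.158 m along the rod.
Components: V_Px = −rω sinθ − a·ω_rod·sinφ = -4.9947 m/s;  V_Py = rω cosθ + a·ω_rod·cosφ = -2.4531 m/s.
|V_P| = √(V_Px² + V_Py²) = 5.5646 m/s.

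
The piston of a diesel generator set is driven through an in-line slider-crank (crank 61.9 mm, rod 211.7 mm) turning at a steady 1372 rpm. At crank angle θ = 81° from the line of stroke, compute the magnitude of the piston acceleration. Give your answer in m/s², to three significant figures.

ω = 2π·1372/60 = 143.7 rad/s
x(θ) = r cosθ + √(L² − r² sin²θ); with ω constant, a = ω²·d²x/dθ².
d²x/dθ² = −r cosθ − r²(cos2θ)/√u − r⁴ sin²2θ/(4u^{3/2}),  u = L² − r² sin²θ = 0.041079 m².
Substituting r = 0.0619 m, L = 0.2117 m, θ = 81°: d²x/dθ² = +0.0082541 m.
a = ω²·d²x/dθ² = (143.7)²·(+0.0082541) = +170.39 m/s²;  |a| = 170.39 m/s².

170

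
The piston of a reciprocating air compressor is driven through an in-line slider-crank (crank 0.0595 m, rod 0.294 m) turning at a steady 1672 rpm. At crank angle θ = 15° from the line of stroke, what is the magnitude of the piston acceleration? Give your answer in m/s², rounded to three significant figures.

2080

ω = 2π·1672/60 = 175.1 rad/s
x(θ) = r cosθ + √(L² − r² sin²θ); with ω constant, a = ω²·d²x/dθ².
d²x/dθ² = −r cosθ − r²(cos2θ)/√u − r⁴ sin²2θ/(4u^{3/2}),  u = L² − r² sin²θ = 0.0861988 m².
Substituting r = 0.0595 m, L = 0.294 m, θ = 15°: d²x/dθ² = -0.067946 m.
a = ω²·d²x/dθ² = (175.1)²·(-0.067946) = -2083 m/s²;  |a| = 2083 m/s².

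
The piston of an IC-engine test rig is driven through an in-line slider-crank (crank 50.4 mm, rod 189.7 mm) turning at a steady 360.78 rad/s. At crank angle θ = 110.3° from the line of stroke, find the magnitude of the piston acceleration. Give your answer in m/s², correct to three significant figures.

3630

ω = 360.8 rad/s
x(θ) = r cosθ + √(L² − r² sin²θ); with ω constant, a = ω²·d²x/dθ².
d²x/dθ² = −r cosθ − r²(cos2θ)/√u − r⁴ sin²2θ/(4u^{3/2}),  u = L² − r² sin²θ = 0.0337517 m².
Substituting r = 0.0504 m, L = 0.1897 m, θ = 110.3°: d²x/dθ² = +0.027873 m.
a = ω²·d²x/dθ² = (360.8)²·(+0.027873) = +3628.1 m/s²;  |a| = 3628.1 m/s².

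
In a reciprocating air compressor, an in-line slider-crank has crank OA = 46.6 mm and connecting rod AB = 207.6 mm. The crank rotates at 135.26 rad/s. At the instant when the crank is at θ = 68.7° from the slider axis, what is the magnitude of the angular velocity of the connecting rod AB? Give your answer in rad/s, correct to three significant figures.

ω = 135.3 rad/s
The rod makes angle φ with the slider axis where L sinφ = r sinθ; differentiating, L cosφ·φ̇ = r ω cosθ.
L cosφ = √(L² − r² sin²θ) = 0.20301 m.
|ω_rod| = r ω |cosθ| / √(L² − r² sin²θ) = 0.0466·135.3·0.36325/0.20301 = 11.278 rad/s.

11.3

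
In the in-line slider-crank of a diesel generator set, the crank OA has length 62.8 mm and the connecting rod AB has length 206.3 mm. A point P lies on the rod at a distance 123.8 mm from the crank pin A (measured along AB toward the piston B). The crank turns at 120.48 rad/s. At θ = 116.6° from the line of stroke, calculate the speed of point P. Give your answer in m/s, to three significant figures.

ω = 120.5 rad/s.  Crank-pin speed |V_A| = rω = 7.5661 m/s, perpendicular to OA.
Rod angle: sinφ = −(r/L) sinθ ⇒ φ = -15.795°; ω_rod = −rω cosθ/√(L²−r²sin²θ) = +17.066 rad/s.
V_P = V_A + ω_rod × AP, with AP = 0.1238 m along the rod.
Components: V_Px = −rω sinθ − a·ω_rod·sinφ = -6.1902 m/s;  V_Py = rω cosθ + a·ω_rod·cosφ = -1.3548 m/s.
|V_P| = √(V_Px² + V_Py²) = 6.3367 m/s.

6.34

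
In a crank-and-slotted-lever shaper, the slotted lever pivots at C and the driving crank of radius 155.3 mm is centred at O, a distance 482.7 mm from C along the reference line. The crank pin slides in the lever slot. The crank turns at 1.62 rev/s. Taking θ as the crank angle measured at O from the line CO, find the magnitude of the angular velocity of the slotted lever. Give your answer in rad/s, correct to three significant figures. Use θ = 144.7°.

ω = 10.18 rad/s (from 1.62 rev/s).
Crank pin A relative to C: A = (d + r cosθ, r sinθ); lever angle φ = atan2(r sinθ, d + r cosθ).
Differentiating tanφ: φ̇ = rω(d cosθ + r)/(d² + r² + 2dr cosθ).
d² + r² + 2dr cosθ = |CA|² = 0.134757 m²;  d cosθ + r = -0.23865 m.
|ω_lever| = |0.1553·10.18·-0.23865| / 0.134757 = 2.7995 rad/s.

2.80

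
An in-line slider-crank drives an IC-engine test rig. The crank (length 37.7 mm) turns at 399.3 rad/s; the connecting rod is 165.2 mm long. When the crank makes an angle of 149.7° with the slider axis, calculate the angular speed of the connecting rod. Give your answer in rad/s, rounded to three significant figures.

79.2

ω = 399.3 rad/s
The rod makes angle φ with the slider axis where L sinφ = r sinθ; differentiating, L cosφ·φ̇ = r ω cosθ.
L cosφ = √(L² − r² sin²θ) = 0.1641 m.
|ω_rod| = r ω |cosθ| / √(L² − r² sin²θ) = 0.0377·399.3·0.86340/0.1641 = 79.202 rad/s.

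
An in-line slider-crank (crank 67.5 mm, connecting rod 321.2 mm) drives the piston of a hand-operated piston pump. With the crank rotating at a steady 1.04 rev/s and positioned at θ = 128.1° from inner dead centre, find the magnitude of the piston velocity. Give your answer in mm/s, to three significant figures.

301

ω = 2π·1.04 = 6.535 rad/s
For an in-line slider-crank, x = r cosθ + √(L² − r² sin²θ), so v = −rω sinθ·[1 + r cosθ/√(L² − r² sin²θ)].
With r = 0.0675 m, L = 0.3212 m, θ = 128.1°: √(L² − r² sin²θ) = 0.31678 m.
v = −0.0675·6.535·0.78694·[1 + 0.0675·-0.61704/0.31678] = -0.30146 m/s.
|v| = 0.30146 m/s = 301.46 mm/s.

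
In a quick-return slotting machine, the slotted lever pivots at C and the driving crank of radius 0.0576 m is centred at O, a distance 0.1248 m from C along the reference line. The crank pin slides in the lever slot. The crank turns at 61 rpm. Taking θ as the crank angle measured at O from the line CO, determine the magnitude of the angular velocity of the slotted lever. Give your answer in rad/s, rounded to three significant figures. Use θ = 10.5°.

2.01

ω = 6.388 rad/s (from 61 rpm).
Crank pin A relative to C: A = (d + r cosθ, r sinθ); lever angle φ = atan2(r sinθ, d + r cosθ).
Differentiating tanφ: φ̇ = rω(d cosθ + r)/(d² + r² + 2dr cosθ).
d² + r² + 2dr cosθ = |CA|² = 0.033029 m²;  d cosθ + r = +0.18031 m.
|ω_lever| = |0.0576·6.388·+0.18031| / 0.033029 = 2.0087 rad/s.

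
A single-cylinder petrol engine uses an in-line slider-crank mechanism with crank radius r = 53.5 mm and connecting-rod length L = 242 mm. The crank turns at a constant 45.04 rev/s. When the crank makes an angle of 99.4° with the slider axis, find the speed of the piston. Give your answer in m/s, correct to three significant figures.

ω = 2π·45 = 283 rad/s
For an in-line slider-crank, x = r cosθ + √(L² − r² sin²θ), so v = −rω sinθ·[1 + r cosθ/√(L² − r² sin²θ)].
With r = 0.0535 m, L = 0.242 m, θ = 99.4°: √(L² − r² sin²θ) = 0.23617 m.
v = −0.0535·283·0.98657·[1 + 0.0535·-0.16333/0.23617] = -14.384 m/s.
|v| = 14.384 m/s.

14.4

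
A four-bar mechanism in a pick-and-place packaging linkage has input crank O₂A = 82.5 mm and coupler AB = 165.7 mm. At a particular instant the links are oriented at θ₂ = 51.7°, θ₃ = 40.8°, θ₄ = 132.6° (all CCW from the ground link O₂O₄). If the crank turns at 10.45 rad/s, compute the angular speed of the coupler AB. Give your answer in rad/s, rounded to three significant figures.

ω₂ = 10.45 rad/s
Differentiating the loop-closure r₂e^{iθ₂}+r₃e^{iθ₃}=r₁+r₄e^{iθ₄} gives r₂ω₂e^{iθ₂}+r₃ω₃e^{iθ₃}=r₄ω₄e^{iθ₄}.
Eliminating the other unknown: ω₃ = r₂ω₂ sin(θ₄−θ₂) / [r₃ sin(θ₃−θ₄)].
Numerator sine = +0.98741; denominator sine = -0.99951.
Result = 0.0825·10.45·(+0.98741) / (0.1657·(-0.99951)) = -5.14 rad/s; magnitude 5.14 rad/s.

5.14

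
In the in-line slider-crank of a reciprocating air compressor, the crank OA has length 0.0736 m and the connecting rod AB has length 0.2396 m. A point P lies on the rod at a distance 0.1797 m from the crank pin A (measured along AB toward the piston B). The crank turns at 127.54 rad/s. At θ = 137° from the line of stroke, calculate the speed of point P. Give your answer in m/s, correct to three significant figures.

5.57

ω = 127.5 rad/s.  Crank-pin speed |V_A| = rω = 9.3869 m/s, perpendicular to OA.
Rod angle: sinφ = −(r/L) sinθ ⇒ φ = -12.093°; ω_rod = −rω cosθ/√(L²−r²sin²θ) = +29.303 rad/s.
V_P = V_A + ω_rod × AP, with AP = 0.1797 m along the rod.
Components: V_Px = −rω sinθ − a·ω_rod·sinφ = -5.2987 m/s;  V_Py = rω cosθ + a·ω_rod·cosφ = -1.7163 m/s.
|V_P| = √(V_Px² + V_Py²) = 5.5698 m/s.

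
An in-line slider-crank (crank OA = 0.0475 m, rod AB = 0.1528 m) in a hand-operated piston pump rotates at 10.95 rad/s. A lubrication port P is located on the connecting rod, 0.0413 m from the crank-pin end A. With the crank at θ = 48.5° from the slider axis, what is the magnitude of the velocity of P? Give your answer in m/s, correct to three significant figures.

ω = 10.95 rad/s.  Crank-pin speed |V_A| = rω = 0.52012 m/s, perpendicular to OA.
Rod angle: sinφ = −(r/L) sinθ ⇒ φ = -13.463°; ω_rod = −rω cosθ/√(L²−r²sin²θ) = -2.3193 rad/s.
V_P = V_A + ω_rod × AP, with AP = 0.0413 m along the rod.
Components: V_Px = −rω sinθ − a·ω_rod·sinφ = -0.41185 m/s;  V_Py = rω cosθ + a·ω_rod·cosφ = +0.25149 m/s.
|V_P| = √(V_Px² + V_Py²) = 0.48257 m/s.

0.483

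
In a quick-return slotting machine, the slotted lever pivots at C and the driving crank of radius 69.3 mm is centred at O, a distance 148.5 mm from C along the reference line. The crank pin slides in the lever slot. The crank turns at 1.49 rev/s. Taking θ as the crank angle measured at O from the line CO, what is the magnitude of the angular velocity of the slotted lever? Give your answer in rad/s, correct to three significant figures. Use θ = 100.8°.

ω = 9.362 rad/s (from 1.49 rev/s).
Crank pin A relative to C: A = (d + r cosθ, r sinθ); lever angle φ = atan2(r sinθ, d + r cosθ).
Differentiating tanφ: φ̇ = rω(d cosθ + r)/(d² + r² + 2dr cosθ).
d² + r² + 2dr cosθ = |CA|² = 0.022998 m²;  d cosθ + r = +0.041474 m.
|ω_lever| = |0.0693·9.362·+0.041474| / 0.022998 = 1.17 rad/s.

1.17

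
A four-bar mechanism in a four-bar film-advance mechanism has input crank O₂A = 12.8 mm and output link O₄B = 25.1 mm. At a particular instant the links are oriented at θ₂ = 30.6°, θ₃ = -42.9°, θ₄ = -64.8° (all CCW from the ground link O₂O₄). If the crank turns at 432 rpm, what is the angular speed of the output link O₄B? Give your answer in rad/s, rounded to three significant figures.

ω₂ = 45.24 rad/s (from 432 rpm).
Differentiating the loop-closure r₂e^{iθ₂}+r₃e^{iθ₃}=r₁+r₄e^{iθ₄} gives r₂ω₂e^{iθ₂}+r₃ω₃e^{iθ₃}=r₄ω₄e^{iθ₄}.
Eliminating the other unknown: ω₄ = r₂ω₂ sin(θ₂−θ₃) / [r₄ sin(θ₄−θ₃)].
Numerator sine = +0.95882; denominator sine = -0.37299.
Result = 0.0128·45.24·(+0.95882) / (0.0251·(-0.37299)) = -59.305 rad/s; magnitude 59.305 rad/s.

59.3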